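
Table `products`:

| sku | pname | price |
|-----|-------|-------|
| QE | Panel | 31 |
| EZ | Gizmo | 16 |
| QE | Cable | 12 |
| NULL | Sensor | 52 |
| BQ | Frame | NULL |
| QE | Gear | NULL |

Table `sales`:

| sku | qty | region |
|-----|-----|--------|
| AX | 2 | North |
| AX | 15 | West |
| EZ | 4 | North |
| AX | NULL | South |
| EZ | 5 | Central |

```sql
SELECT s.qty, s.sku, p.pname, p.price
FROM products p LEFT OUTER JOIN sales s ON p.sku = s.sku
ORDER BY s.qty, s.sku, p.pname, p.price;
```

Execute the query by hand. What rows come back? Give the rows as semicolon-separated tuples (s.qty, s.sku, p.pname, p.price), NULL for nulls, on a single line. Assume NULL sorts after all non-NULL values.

LEFT JOIN keeps every row from `products`; unmatched rows get NULL for `sales`'s columns.
Matching on p.sku = s.sku. A NULL in a compared column never satisfies the condition.
Matched pairs: 2; unmatched p rows kept: 5.

(4, EZ, Gizmo, 16); (5, EZ, Gizmo, 16); (NULL, NULL, Cable, 12); (NULL, NULL, Frame, NULL); (NULL, NULL, Gear, NULL); (NULL, NULL, Panel, 31); (NULL, NULL, Sensor, 52)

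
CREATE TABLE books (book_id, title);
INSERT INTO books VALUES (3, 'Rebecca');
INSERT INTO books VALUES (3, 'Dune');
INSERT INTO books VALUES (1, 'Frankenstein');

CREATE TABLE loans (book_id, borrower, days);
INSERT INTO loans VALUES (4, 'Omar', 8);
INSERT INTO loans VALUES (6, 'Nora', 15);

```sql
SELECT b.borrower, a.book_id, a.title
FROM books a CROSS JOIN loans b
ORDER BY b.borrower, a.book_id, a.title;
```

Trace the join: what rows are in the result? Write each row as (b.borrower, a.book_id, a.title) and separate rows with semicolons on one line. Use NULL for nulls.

(Nora, 1, Frankenstein); (Nora, 3, Dune); (Nora, 3, Rebecca); (Omar, 1, Frankenstein); (Omar, 3, Dune); (Omar, 3, Rebecca)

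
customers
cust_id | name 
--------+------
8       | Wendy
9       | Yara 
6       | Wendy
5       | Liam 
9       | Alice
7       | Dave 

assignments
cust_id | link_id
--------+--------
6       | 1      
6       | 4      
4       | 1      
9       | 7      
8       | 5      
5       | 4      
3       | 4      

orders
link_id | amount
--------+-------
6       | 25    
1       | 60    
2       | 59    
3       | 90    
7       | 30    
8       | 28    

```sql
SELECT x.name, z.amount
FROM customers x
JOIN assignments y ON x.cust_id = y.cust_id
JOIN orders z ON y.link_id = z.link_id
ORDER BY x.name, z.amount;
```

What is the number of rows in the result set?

3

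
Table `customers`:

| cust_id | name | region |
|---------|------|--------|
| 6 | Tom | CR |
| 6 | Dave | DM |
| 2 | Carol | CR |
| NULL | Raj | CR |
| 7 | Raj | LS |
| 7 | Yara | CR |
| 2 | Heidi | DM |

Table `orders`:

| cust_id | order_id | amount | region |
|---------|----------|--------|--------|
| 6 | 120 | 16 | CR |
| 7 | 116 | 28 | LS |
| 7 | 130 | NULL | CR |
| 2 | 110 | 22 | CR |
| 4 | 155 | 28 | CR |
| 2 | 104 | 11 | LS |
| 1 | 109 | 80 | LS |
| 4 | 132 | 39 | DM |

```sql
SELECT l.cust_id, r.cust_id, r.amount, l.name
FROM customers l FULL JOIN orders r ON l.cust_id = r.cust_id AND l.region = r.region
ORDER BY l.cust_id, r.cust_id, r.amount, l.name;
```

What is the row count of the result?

FULL OUTER JOIN keeps every row from both sides; unmatched rows get NULL for the other side's columns.
Matching on l.cust_id = r.cust_id AND l.region = r.region. A NULL in a compared column never satisfies the condition.
Matched pairs: 4; unmatched l rows kept: 3; unmatched r rows kept: 4.
Total: 4 matched + 7 padded = 11 rows.

11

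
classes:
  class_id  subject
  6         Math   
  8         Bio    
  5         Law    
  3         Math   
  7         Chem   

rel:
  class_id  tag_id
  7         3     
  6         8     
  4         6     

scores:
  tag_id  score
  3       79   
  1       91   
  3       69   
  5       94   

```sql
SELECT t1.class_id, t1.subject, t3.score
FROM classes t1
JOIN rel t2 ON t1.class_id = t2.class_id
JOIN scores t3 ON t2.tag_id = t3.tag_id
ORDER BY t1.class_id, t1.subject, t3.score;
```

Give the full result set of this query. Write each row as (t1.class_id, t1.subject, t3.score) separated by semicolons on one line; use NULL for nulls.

(7, Chem, 69); (7, Chem, 79)

Step 1 — t1 INNER JOIN t2 on class_id → 2 row(s).
Then INNER JOIN `scores t3` on tag_id: keep only rows whose t2.tag_id appears in t3.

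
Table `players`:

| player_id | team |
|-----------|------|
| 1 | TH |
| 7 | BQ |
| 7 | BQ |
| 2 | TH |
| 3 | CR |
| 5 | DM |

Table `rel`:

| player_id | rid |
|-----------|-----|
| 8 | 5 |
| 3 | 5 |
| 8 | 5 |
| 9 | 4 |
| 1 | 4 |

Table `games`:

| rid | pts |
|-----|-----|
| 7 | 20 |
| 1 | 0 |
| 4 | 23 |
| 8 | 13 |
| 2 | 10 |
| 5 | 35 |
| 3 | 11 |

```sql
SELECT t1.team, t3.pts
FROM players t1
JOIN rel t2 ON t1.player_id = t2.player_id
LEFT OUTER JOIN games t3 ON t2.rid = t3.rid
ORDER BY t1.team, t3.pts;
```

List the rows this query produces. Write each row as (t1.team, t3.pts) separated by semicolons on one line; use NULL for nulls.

Step 1 — t1 INNER JOIN t2 on player_id → 2 row(s).
Then LEFT JOIN `games t3` on rid: each of those 2 rows is kept; rows whose t2.rid has no match in t3 get NULL for t3's columns.

(CR, 35); (TH, 23)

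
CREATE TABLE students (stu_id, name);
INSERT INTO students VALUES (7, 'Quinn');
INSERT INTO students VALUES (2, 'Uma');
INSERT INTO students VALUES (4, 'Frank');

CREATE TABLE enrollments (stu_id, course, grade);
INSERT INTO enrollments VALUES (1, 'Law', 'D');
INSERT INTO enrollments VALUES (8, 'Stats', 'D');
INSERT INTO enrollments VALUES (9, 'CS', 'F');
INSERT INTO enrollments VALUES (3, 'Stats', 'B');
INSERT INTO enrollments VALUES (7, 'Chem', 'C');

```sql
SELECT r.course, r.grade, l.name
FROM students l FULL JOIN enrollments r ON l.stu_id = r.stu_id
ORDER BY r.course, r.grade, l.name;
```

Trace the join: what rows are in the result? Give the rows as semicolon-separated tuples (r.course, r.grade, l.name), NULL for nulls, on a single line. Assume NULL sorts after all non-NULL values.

(CS, F, NULL); (Chem, C, Quinn); (Law, D, NULL); (Stats, B, NULL); (Stats, D, NULL); (NULL, NULL, Frank); (NULL, NULL, Uma)

FULL OUTER JOIN keeps every row from both sides; unmatched rows get NULL for the other side's columns.
Matching on l.stu_id = r.stu_id.
- l[0] stu_id=7 → 1 match(es) in r → 1 row(s).
- l[1] stu_id=2 → no match; kept with NULLs on the r side.
- l[2] stu_id=4 → no match; kept with NULLs on the r side.
- 4 r row(s) had no l match → kept, l columns NULL.
After projecting and ordering:
r.course | r.grade | l.name
CS | F | NULL
Chem | C | Quinn
Law | D | NULL
Stats | B | NULL
Stats | D | NULL
NULL | NULL | Frank
NULL | NULL | Uma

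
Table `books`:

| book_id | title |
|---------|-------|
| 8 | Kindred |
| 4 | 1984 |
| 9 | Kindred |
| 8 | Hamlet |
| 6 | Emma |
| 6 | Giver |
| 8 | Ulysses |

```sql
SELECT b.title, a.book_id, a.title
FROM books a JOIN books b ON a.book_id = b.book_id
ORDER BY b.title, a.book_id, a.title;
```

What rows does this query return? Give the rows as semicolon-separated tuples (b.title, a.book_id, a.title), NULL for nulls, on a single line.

INNER JOIN keeps only pairs where the ON condition holds.
Matching on a.book_id = b.book_id.
Matched pairs: 15.

(1984, 4, 1984); (Emma, 6, Emma); (Emma, 6, Giver); (Giver, 6, Emma); (Giver, 6, Giver); (Hamlet, 8, Hamlet); (Hamlet, 8, Kindred); (Hamlet, 8, Ulysses); (Kindred, 8, Hamlet); (Kindred, 8, Kindred); (Kindred, 8, Ulysses); (Kindred, 9, Kindred); (Ulysses, 8, Hamlet); (Ulysses, 8, Kindred); (Ulysses, 8, Ulysses)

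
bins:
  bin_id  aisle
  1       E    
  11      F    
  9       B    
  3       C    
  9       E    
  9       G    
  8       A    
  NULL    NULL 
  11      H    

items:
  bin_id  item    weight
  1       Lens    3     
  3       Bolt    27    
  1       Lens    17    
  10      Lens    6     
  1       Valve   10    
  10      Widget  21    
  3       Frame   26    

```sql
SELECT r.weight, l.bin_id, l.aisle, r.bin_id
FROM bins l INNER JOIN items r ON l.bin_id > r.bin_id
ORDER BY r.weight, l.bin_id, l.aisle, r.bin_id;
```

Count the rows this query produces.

INNER JOIN keeps only pairs where the ON condition holds.
Matching on l.bin_id > r.bin_id. A NULL in a compared column never satisfies the condition.
- l row (bin_id=1): no match → dropped.
- l row (bin_id=11): matches 7 r row(s) → 7 output row(s).
- l row (bin_id=9): matches 5 r row(s) → 5 output row(s).
- l row (bin_id=3): matches 3 r row(s) → 3 output row(s).
- l row (bin_id=9): matches 5 r row(s) → 5 output row(s).
- l row (bin_id=9): matches 5 r row(s) → 5 output row(s).
- l row (bin_id=8): matches 5 r row(s) → 5 output row(s).
- l row (bin_id=NULL): no match → dropped.
- l row (bin_id=11): matches 7 r row(s) → 7 output row(s).
Total: 37 rows.

37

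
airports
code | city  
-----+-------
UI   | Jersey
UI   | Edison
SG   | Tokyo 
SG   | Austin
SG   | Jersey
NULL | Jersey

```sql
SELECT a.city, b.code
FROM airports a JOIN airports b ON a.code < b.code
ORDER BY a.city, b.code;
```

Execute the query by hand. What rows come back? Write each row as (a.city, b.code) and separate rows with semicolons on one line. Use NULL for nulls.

INNER JOIN keeps only pairs where the ON condition holds.
Matching on a.code < b.code. A NULL in a compared column never satisfies the condition.
- a[0] code=UI → no match; dropped.
- a[1] code=UI → no match; dropped.
- a[2] code=SG → 2 match(es) in b → 2 row(s).
- a[3] code=SG → 2 match(es) in b → 2 row(s).
- a[4] code=SG → 2 match(es) in b → 2 row(s).
- a[5] code=NULL → no match; dropped.
After projecting and ordering:
a.city | b.code
Austin | UI
Austin | UI
Jersey | UI
Jersey | UI
Tokyo | UI
Tokyo | UI

(Austin, UI); (Austin, UI); (Jersey, UI); (Jersey, UI); (Tokyo, UI); (Tokyo, UI)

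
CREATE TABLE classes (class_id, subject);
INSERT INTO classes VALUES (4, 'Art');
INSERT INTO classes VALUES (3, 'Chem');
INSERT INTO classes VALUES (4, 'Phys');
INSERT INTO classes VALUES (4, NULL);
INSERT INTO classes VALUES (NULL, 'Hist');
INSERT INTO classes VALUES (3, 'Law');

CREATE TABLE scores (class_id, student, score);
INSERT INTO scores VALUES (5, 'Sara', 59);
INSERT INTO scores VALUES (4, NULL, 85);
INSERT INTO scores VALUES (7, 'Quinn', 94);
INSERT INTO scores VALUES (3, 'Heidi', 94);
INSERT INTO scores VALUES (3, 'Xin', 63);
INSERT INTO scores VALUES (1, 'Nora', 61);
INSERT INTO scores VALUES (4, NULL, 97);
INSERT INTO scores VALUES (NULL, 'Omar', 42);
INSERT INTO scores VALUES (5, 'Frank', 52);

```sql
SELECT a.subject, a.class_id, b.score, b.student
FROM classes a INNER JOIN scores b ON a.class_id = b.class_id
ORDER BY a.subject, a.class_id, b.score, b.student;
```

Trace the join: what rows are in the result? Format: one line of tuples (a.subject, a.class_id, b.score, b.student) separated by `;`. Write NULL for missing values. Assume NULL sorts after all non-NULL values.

INNER JOIN keeps only pairs where the ON condition holds.
Matching on a.class_id = b.class_id. A NULL in a compared column never satisfies the condition.
- class_id=4: 2 matching b row(s), so 2 row(s) emitted.
- class_id=3: 2 matching b row(s), so 2 row(s) emitted.
- class_id=4: 2 matching b row(s), so 2 row(s) emitted.
- class_id=4: 2 matching b row(s), so 2 row(s) emitted.
- class_id=NULL: no matching b row, dropped.
- class_id=3: 2 matching b row(s), so 2 row(s) emitted.
After projecting and ordering:
a.subject | a.class_id | b.score | b.student
Art | 4 | 85 | NULL
Art | 4 | 97 | NULL
Chem | 3 | 63 | Xin
Chem | 3 | 94 | Heidi
Law | 3 | 63 | Xin
Law | 3 | 94 | Heidi
Phys | 4 | 85 | NULL
Phys | 4 | 97 | NULL
NULL | 4 | 85 | NULL
NULL | 4 | 97 | NULL

(Art, 4, 85, NULL); (Art, 4, 97, NULL); (Chem, 3, 63, Xin); (Chem, 3, 94, Heidi); (Law, 3, 63, Xin); (Law, 3, 94, Heidi); (Phys, 4, 85, NULL); (Phys, 4, 97, NULL); (NULL, 4, 85, NULL); (NULL, 4, 97, NULL)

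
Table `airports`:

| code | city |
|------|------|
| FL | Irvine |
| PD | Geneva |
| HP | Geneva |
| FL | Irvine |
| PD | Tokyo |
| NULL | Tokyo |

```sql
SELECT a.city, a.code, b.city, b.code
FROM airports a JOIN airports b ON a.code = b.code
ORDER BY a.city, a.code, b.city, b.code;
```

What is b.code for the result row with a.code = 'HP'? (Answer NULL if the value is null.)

HP

INNER JOIN keeps only pairs where the ON condition holds.
Matching on a.code = b.code. A NULL in a compared column never satisfies the condition.
Matched pairs: 9.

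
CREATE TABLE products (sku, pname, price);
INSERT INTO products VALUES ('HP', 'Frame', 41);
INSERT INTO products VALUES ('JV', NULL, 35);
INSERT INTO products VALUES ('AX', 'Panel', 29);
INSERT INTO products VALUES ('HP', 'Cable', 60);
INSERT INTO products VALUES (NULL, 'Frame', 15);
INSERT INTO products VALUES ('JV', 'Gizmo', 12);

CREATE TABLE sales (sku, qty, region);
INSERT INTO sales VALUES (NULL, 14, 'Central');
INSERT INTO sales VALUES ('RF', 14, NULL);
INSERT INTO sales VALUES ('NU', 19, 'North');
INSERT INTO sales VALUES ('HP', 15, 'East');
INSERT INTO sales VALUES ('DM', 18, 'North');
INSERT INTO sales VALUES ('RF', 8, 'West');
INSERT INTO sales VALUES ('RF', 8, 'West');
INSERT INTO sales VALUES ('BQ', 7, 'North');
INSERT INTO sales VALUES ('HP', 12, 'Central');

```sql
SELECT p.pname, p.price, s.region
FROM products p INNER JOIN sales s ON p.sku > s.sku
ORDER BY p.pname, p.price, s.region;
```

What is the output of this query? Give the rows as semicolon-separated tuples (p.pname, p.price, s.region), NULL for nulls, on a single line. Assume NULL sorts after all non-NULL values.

(Cable, 60, North); (Cable, 60, North); (Frame, 41, North); (Frame, 41, North); (Gizmo, 12, Central); (Gizmo, 12, East); (Gizmo, 12, North); (Gizmo, 12, North); (NULL, 35, Central); (NULL, 35, East); (NULL, 35, North); (NULL, 35, North)

INNER JOIN keeps only pairs where the ON condition holds.
Matching on p.sku > s.sku. A NULL in a compared column never satisfies the condition.
- p (sku=HP) pairs with 2 row(s) of s.
- p (sku=JV) pairs with 4 row(s) of s.
- p (sku=AX) has no partner → excluded.
- p (sku=HP) pairs with 2 row(s) of s.
- p (sku=NULL) has no partner → excluded.
- p (sku=JV) pairs with 4 row(s) of s.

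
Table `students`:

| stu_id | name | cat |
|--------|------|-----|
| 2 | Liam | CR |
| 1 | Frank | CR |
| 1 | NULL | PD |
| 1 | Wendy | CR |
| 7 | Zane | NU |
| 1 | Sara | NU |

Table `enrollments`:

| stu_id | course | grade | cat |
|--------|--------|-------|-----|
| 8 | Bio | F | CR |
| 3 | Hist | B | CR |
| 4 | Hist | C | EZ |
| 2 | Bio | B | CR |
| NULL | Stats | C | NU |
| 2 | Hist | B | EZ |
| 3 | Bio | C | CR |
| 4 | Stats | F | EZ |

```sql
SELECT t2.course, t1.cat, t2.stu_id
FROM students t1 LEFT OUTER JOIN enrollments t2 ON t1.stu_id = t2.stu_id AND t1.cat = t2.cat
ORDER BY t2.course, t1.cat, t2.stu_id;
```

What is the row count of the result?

LEFT JOIN keeps every row from `students`; unmatched rows get NULL for `enrollments`'s columns.
Matching on t1.stu_id = t2.stu_id AND t1.cat = t2.cat. A NULL in a compared column never satisfies the condition.
- t1 (stu_id=2, cat=CR) pairs with 1 row(s) of t2.
- t1 (stu_id=1, cat=CR) has no partner → padded with NULL.
- t1 (stu_id=1, cat=PD) has no partner → padded with NULL.
- t1 (stu_id=1, cat=CR) has no partner → padded with NULL.
- t1 (stu_id=7, cat=NU) has no partner → padded with NULL.
- t1 (stu_id=1, cat=NU) has no partner → padded with NULL.
Total: 1 matched + 5 padded = 6 rows.

6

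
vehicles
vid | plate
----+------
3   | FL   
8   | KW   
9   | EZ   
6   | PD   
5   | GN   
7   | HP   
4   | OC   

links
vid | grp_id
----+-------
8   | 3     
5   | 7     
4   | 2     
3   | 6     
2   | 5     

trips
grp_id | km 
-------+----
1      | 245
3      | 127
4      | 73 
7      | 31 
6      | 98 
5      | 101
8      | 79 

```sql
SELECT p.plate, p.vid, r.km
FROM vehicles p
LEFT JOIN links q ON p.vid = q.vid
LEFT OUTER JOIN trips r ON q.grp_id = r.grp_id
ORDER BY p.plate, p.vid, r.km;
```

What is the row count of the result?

Step 1 — p LEFT JOIN q on vid → 7 row(s).
Then LEFT JOIN `trips r` on grp_id: each of those 7 rows is kept; rows whose q.grp_id has no match in r get NULL for r's columns.
Result: 7 row(s).

7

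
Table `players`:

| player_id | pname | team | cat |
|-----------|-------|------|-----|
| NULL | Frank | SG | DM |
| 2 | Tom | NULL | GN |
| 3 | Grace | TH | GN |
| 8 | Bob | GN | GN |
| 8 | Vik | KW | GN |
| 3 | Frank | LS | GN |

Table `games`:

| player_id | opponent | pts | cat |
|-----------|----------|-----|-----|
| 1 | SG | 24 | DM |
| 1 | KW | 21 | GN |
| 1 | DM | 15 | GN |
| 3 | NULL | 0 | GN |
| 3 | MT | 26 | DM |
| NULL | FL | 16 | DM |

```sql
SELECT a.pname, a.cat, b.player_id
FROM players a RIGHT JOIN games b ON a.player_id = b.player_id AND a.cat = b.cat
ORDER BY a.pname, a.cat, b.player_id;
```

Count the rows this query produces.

RIGHT JOIN keeps every row from `games`; unmatched rows get NULL for `players`'s columns.
Matching on a.player_id = b.player_id AND a.cat = b.cat. A NULL in a compared column never satisfies the condition.
Matched pairs: 2; unmatched b rows kept: 5.
Total: 2 matched + 5 padded = 7 rows.

7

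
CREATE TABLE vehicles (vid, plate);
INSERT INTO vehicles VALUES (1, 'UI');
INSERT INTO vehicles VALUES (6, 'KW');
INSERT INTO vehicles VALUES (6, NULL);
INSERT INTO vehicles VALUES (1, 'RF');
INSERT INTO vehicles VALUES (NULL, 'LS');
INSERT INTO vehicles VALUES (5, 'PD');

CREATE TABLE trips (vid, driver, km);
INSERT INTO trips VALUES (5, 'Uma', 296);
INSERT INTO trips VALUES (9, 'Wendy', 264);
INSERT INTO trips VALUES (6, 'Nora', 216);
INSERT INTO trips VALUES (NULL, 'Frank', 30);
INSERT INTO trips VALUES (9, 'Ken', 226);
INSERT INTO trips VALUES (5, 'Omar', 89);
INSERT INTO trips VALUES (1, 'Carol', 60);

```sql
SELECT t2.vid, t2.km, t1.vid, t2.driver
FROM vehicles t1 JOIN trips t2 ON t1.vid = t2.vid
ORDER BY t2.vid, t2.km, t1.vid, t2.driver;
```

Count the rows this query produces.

6

INNER JOIN keeps only pairs where the ON condition holds.
Matching on t1.vid = t2.vid. A NULL in a compared column never satisfies the condition.
- t1[0] vid=1 → 1 match(es) in t2 → 1 row(s).
- t1[1] vid=6 → 1 match(es) in t2 → 1 row(s).
- t1[2] vid=6 → 1 match(es) in t2 → 1 row(s).
- t1[3] vid=1 → 1 match(es) in t2 → 1 row(s).
- t1[4] vid=NULL → no match; dropped.
- t1[5] vid=5 → 2 match(es) in t2 → 2 row(s).
Total: 6 rows.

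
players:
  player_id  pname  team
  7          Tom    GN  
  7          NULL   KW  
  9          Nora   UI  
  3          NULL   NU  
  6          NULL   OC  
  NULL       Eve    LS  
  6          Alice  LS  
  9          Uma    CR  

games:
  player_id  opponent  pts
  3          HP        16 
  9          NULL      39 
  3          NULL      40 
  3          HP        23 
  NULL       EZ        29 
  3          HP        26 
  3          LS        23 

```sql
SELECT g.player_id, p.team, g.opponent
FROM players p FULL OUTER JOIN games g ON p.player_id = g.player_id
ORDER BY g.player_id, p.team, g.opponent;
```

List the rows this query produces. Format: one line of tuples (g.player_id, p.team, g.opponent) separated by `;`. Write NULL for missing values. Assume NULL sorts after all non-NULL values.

(3, NU, HP); (3, NU, HP); (3, NU, HP); (3, NU, LS); (3, NU, NULL); (9, CR, NULL); (9, UI, NULL); (NULL, GN, NULL); (NULL, KW, NULL); (NULL, LS, NULL); (NULL, LS, NULL); (NULL, OC, NULL); (NULL, NULL, EZ)

FULL OUTER JOIN keeps every row from both sides; unmatched rows get NULL for the other side's columns.
Matching on p.player_id = g.player_id. A NULL in a compared column never satisfies the condition.
Matched pairs: 7; unmatched p rows kept: 5; unmatched g rows kept: 1.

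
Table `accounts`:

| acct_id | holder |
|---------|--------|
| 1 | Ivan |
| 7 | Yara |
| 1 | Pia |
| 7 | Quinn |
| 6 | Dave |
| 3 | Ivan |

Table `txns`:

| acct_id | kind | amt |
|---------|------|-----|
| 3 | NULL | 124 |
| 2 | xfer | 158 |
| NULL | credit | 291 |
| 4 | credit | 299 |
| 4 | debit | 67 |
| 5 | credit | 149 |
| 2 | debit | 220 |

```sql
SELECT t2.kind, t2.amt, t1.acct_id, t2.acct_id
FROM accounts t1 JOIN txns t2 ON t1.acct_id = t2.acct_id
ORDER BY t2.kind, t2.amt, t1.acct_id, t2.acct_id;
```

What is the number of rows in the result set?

INNER JOIN keeps only pairs where the ON condition holds.
Matching on t1.acct_id = t2.acct_id. A NULL in a compared column never satisfies the condition.
- t1 row (acct_id=1): no match → dropped.
- t1 row (acct_id=7): no match → dropped.
- t1 row (acct_id=1): no match → dropped.
- t1 row (acct_id=7): no match → dropped.
- t1 row (acct_id=6): no match → dropped.
- t1 row (acct_id=3): matches 1 t2 row(s) → 1 output row(s).
Total: 1 rows.

1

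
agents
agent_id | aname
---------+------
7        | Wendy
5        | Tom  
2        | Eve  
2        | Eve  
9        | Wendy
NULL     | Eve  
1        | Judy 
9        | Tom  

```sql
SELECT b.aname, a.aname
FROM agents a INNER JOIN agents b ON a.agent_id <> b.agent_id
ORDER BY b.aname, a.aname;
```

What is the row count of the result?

INNER JOIN keeps only pairs where the ON condition holds.
Matching on a.agent_id <> b.agent_id. A NULL in a compared column never satisfies the condition.
- a row (agent_id=7): matches 6 b row(s) → 6 output row(s).
- a row (agent_id=5): matches 6 b row(s) → 6 output row(s).
- a row (agent_id=2): matches 5 b row(s) → 5 output row(s).
- a row (agent_id=2): matches 5 b row(s) → 5 output row(s).
- a row (agent_id=9): matches 5 b row(s) → 5 output row(s).
- a row (agent_id=NULL): no match → dropped.
- a row (agent_id=1): matches 6 b row(s) → 6 output row(s).
- a row (agent_id=9): matches 5 b row(s) → 5 output row(s).
Total: 38 rows.

38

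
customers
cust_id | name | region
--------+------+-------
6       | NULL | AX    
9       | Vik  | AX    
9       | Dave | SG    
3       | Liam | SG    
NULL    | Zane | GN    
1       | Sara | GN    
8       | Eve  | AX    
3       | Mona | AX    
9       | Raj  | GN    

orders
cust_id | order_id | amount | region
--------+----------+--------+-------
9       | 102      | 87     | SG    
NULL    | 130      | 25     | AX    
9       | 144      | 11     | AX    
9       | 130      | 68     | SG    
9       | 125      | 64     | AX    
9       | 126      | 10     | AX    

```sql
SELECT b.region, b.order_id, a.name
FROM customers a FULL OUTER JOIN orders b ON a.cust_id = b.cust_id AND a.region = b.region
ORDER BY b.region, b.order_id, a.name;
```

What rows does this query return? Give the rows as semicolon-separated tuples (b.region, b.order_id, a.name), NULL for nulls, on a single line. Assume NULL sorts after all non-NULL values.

FULL OUTER JOIN keeps every row from both sides; unmatched rows get NULL for the other side's columns.
Matching on a.cust_id = b.cust_id AND a.region = b.region. A NULL in a compared column never satisfies the condition.
Matched pairs: 5; unmatched a rows kept: 7; unmatched b rows kept: 1.

(AX, 125, Vik); (AX, 126, Vik); (AX, 130, NULL); (AX, 144, Vik); (SG, 102, Dave); (SG, 130, Dave); (NULL, NULL, Eve); (NULL, NULL, Liam); (NULL, NULL, Mona); (NULL, NULL, Raj); (NULL, NULL, Sara); (NULL, NULL, Zane); (NULL, NULL, NULL)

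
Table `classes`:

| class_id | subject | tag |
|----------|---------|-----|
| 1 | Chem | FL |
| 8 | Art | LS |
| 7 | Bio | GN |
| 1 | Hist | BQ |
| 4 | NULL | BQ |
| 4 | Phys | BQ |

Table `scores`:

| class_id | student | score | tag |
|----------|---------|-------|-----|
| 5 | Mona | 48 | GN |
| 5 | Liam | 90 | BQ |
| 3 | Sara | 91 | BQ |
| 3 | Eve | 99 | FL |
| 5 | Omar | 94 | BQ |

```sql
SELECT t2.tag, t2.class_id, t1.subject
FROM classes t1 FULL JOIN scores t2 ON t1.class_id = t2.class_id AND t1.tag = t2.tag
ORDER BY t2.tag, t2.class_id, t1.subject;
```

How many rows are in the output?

FULL OUTER JOIN keeps every row from both sides; unmatched rows get NULL for the other side's columns.
Matching on t1.class_id = t2.class_id AND t1.tag = t2.tag.
Matched pairs: 0; unmatched t1 rows kept: 6; unmatched t2 rows kept: 5.
Total: 0 matched + 11 padded = 11 rows.

11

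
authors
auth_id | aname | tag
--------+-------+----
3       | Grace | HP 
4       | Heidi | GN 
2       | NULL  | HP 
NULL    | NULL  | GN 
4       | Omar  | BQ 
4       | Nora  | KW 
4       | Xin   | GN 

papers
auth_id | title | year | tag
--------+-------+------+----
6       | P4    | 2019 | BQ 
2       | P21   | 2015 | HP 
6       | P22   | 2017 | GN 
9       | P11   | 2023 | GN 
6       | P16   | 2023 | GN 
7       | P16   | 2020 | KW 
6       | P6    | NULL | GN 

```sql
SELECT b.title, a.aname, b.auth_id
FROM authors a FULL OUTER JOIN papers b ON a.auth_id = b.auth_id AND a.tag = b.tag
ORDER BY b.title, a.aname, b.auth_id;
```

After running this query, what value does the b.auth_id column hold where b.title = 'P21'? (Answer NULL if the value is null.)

2

FULL OUTER JOIN keeps every row from both sides; unmatched rows get NULL for the other side's columns.
Matching on a.auth_id = b.auth_id AND a.tag = b.tag. A NULL in a compared column never satisfies the condition.
- a (auth_id=3, tag=HP) has no partner → padded with NULL.
- a (auth_id=4, tag=GN) has no partner → padded with NULL.
- a (auth_id=2, tag=HP) pairs with 1 row(s) of b.
- a (auth_id=NULL, tag=GN) has no partner → padded with NULL.
- a (auth_id=4, tag=BQ) has no partner → padded with NULL.
- a (auth_id=4, tag=KW) has no partner → padded with NULL.
- a (auth_id=4, tag=GN) has no partner → padded with NULL.
- plus 6 unmatched b row(s), each kept with NULL a columns.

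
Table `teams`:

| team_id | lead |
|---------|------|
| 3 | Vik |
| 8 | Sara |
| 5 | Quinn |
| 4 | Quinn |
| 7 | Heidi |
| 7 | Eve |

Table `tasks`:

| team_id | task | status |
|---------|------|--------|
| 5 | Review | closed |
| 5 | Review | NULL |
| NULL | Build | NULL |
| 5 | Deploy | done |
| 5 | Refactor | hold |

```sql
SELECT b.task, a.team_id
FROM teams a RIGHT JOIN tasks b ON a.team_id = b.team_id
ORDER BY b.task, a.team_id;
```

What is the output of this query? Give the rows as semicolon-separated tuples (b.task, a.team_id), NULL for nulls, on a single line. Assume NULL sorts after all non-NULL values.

RIGHT JOIN keeps every row from `tasks`; unmatched rows get NULL for `teams`'s columns.
Matching on a.team_id = b.team_id. A NULL in a compared column never satisfies the condition.
Matched pairs: 4; unmatched b rows kept: 1.

(Build, NULL); (Deploy, 5); (Refactor, 5); (Review, 5); (Review, 5)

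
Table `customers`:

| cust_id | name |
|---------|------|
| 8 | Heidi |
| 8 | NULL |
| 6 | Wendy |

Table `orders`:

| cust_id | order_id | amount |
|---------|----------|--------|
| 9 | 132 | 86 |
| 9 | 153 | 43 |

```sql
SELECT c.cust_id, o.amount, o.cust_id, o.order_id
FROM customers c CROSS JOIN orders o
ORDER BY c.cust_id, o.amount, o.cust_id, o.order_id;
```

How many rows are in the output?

6

CROSS JOIN pairs every row of `customers` with every row of `orders`: 3 × 2 = 6 rows.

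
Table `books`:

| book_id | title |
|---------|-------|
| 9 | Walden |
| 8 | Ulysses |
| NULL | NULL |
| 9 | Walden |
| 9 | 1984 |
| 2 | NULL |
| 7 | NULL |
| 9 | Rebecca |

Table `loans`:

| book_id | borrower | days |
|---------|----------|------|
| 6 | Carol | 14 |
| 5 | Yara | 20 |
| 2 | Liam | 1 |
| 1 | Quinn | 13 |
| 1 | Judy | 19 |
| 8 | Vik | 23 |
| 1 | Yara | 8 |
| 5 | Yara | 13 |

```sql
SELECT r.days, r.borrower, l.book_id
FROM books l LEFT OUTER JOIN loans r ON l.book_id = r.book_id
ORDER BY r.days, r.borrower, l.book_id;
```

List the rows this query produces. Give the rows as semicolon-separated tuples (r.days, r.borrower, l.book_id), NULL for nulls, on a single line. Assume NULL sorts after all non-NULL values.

(1, Liam, 2); (23, Vik, 8); (NULL, NULL, 7); (NULL, NULL, 9); (NULL, NULL, 9); (NULL, NULL, 9); (NULL, NULL, 9); (NULL, NULL, NULL)

LEFT JOIN keeps every row from `books`; unmatched rows get NULL for `loans`'s columns.
Matching on l.book_id = r.book_id. A NULL in a compared column never satisfies the condition.
- l row (book_id=9): no match → kept, r columns NULL.
- l row (book_id=8): matches 1 r row(s) → 1 output row(s).
- l row (book_id=NULL): no match → kept, r columns NULL.
- l row (book_id=9): no match → kept, r columns NULL.
- l row (book_id=9): no match → kept, r columns NULL.
- l row (book_id=2): matches 1 r row(s) → 1 output row(s).
- l row (book_id=7): no match → kept, r columns NULL.
- l row (book_id=9): no match → kept, r columns NULL.
After projecting and ordering:
r.days | r.borrower | l.book_id
1 | Liam | 2
23 | Vik | 8
NULL | NULL | 7
NULL | NULL | 9
NULL | NULL | 9
NULL | NULL | 9
NULL | NULL | 9
NULL | NULL | NULL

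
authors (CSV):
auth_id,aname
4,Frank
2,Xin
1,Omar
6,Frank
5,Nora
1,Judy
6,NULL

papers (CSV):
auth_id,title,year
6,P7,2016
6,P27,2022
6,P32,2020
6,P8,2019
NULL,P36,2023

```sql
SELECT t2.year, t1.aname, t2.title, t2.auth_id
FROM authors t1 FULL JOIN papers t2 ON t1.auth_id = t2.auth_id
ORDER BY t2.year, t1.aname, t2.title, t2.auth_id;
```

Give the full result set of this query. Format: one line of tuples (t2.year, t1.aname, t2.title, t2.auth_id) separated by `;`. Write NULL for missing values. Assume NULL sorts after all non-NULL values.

(2016, Frank, P7, 6); (2016, NULL, P7, 6); (2019, Frank, P8, 6); (2019, NULL, P8, 6); (2020, Frank, P32, 6); (2020, NULL, P32, 6); (2022, Frank, P27, 6); (2022, NULL, P27, 6); (2023, NULL, P36, NULL); (NULL, Frank, NULL, NULL); (NULL, Judy, NULL, NULL); (NULL, Nora, NULL, NULL); (NULL, Omar, NULL, NULL); (NULL, Xin, NULL, NULL)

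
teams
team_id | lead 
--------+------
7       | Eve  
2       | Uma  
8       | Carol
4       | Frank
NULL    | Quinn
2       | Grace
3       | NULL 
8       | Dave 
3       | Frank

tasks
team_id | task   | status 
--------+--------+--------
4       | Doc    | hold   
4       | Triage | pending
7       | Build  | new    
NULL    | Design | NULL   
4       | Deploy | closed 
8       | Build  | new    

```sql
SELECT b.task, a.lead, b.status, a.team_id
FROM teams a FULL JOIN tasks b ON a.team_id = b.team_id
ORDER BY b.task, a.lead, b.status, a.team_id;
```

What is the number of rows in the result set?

FULL OUTER JOIN keeps every row from both sides; unmatched rows get NULL for the other side's columns.
Matching on a.team_id = b.team_id. A NULL in a compared column never satisfies the condition.
- a (team_id=7) pairs with 1 row(s) of b.
- a (team_id=2) has no partner → padded with NULL.
- a (team_id=8) pairs with 1 row(s) of b.
- a (team_id=4) pairs with 3 row(s) of b.
- a (team_id=NULL) has no partner → padded with NULL.
- a (team_id=2) has no partner → padded with NULL.
- a (team_id=3) has no partner → padded with NULL.
- a (team_id=8) pairs with 1 row(s) of b.
- a (team_id=3) has no partner → padded with NULL.
- plus 1 unmatched b row(s), each kept with NULL a columns.
Total: 6 matched + 6 padded = 12 rows.

12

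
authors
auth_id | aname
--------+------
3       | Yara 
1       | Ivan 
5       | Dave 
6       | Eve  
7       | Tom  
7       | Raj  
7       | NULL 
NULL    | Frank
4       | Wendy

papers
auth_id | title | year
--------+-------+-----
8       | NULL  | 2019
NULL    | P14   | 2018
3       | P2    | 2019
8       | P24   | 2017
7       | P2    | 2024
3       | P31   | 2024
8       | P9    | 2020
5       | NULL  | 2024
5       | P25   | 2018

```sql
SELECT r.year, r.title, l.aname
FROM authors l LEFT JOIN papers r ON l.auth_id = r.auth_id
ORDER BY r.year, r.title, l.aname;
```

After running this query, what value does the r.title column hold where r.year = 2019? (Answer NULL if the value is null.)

P2

LEFT JOIN keeps every row from `authors`; unmatched rows get NULL for `papers`'s columns.
Matching on l.auth_id = r.auth_id. A NULL in a compared column never satisfies the condition.
Matched pairs: 7; unmatched l rows kept: 4.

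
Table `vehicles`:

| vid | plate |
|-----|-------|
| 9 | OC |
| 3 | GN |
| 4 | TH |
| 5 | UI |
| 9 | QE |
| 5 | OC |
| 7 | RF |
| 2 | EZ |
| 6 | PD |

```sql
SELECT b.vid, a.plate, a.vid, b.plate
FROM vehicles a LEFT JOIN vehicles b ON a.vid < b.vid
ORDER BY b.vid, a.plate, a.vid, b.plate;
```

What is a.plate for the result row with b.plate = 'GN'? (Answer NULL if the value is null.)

LEFT JOIN keeps every row from `vehicles a`; unmatched rows get NULL for `vehicles b`'s columns.
Matching on a.vid < b.vid.
- a (vid=9) has no partner → padded with NULL.
- a (vid=3) pairs with 7 row(s) of b.
- a (vid=4) pairs with 6 row(s) of b.
- a (vid=5) pairs with 4 row(s) of b.
- a (vid=9) has no partner → padded with NULL.
- a (vid=5) pairs with 4 row(s) of b.
- a (vid=7) pairs with 2 row(s) of b.
- a (vid=2) pairs with 8 row(s) of b.
- a (vid=6) pairs with 3 row(s) of b.

EZ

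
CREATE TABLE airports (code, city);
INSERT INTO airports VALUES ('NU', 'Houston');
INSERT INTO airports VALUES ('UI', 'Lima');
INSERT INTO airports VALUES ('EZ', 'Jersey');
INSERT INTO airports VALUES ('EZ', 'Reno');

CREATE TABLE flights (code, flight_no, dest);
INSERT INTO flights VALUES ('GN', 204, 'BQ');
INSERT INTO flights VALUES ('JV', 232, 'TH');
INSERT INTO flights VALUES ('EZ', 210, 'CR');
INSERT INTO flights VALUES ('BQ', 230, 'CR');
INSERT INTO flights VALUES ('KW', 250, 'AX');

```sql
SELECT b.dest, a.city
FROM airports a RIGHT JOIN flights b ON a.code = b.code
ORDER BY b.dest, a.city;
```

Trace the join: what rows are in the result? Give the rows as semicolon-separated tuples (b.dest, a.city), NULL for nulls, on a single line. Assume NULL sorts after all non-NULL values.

RIGHT JOIN keeps every row from `flights`; unmatched rows get NULL for `airports`'s columns.
Matching on a.code = b.code.
Matched pairs: 2; unmatched b rows kept: 4.

(AX, NULL); (BQ, NULL); (CR, Jersey); (CR, Reno); (CR, NULL); (TH, NULL)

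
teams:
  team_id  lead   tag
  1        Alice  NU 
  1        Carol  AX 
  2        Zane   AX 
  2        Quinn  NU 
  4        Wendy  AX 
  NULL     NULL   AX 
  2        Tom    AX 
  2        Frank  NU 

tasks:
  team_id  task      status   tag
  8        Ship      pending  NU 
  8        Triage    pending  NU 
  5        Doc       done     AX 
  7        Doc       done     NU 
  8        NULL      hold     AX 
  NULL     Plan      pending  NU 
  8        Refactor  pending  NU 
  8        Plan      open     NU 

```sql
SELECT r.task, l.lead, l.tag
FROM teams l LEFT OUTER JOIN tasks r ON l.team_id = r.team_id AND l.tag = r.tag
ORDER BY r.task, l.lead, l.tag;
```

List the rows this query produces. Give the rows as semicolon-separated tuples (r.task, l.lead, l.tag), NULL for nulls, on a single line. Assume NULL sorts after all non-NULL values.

(NULL, Alice, NU); (NULL, Carol, AX); (NULL, Frank, NU); (NULL, Quinn, NU); (NULL, Tom, AX); (NULL, Wendy, AX); (NULL, Zane, AX); (NULL, NULL, AX)

LEFT JOIN keeps every row from `teams`; unmatched rows get NULL for `tasks`'s columns.
Matching on l.team_id = r.team_id AND l.tag = r.tag. A NULL in a compared column never satisfies the condition.
Matched pairs: 0; unmatched l rows kept: 8.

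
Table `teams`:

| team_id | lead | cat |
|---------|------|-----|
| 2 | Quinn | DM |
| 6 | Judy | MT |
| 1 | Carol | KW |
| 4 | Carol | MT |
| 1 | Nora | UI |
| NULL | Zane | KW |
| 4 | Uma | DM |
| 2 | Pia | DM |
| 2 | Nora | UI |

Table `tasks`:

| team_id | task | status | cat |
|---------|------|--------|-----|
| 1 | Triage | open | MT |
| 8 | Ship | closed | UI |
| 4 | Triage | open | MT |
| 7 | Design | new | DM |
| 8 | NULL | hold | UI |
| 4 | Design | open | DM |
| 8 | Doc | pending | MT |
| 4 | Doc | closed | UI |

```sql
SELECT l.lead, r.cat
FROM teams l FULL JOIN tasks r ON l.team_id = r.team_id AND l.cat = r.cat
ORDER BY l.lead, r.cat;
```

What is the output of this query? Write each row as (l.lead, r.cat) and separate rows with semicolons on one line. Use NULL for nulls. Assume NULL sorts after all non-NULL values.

(Carol, MT); (Carol, NULL); (Judy, NULL); (Nora, NULL); (Nora, NULL); (Pia, NULL); (Quinn, NULL); (Uma, DM); (Zane, NULL); (NULL, DM); (NULL, MT); (NULL, MT); (NULL, UI); (NULL, UI); (NULL, UI)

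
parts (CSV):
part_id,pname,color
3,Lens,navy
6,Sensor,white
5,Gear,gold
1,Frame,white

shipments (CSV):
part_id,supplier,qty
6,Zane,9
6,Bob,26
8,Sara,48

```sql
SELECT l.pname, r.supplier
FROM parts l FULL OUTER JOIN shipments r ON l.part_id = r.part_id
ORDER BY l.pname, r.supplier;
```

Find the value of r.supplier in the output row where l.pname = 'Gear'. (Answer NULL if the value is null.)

NULL

FULL OUTER JOIN keeps every row from both sides; unmatched rows get NULL for the other side's columns.
Matching on l.part_id = r.part_id.
- l[0] part_id=3 → no match; kept with NULLs on the r side.
- l[1] part_id=6 → 2 match(es) in r → 2 row(s).
- l[2] part_id=5 → no match; kept with NULLs on the r side.
- l[3] part_id=1 → no match; kept with NULLs on the r side.
- 1 r row(s) had no l match → kept, l columns NULL.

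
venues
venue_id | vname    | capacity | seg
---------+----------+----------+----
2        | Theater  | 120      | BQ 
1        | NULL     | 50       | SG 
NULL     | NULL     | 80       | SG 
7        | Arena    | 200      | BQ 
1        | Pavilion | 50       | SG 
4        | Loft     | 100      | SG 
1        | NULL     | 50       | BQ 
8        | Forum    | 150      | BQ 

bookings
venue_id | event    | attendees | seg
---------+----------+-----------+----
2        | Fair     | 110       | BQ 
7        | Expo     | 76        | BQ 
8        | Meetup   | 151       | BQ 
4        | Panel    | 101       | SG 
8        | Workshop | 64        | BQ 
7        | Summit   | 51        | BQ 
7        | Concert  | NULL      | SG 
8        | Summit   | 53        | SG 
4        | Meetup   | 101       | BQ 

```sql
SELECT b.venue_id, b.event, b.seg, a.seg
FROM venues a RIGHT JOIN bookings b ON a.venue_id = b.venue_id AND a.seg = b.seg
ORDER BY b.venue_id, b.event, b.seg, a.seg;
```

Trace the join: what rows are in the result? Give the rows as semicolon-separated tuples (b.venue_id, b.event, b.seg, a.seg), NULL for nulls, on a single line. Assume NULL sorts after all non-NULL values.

(2, Fair, BQ, BQ); (4, Meetup, BQ, NULL); (4, Panel, SG, SG); (7, Concert, SG, NULL); (7, Expo, BQ, BQ); (7, Summit, BQ, BQ); (8, Meetup, BQ, BQ); (8, Summit, SG, NULL); (8, Workshop, BQ, BQ)

RIGHT JOIN keeps every row from `bookings`; unmatched rows get NULL for `venues`'s columns.
Matching on a.venue_id = b.venue_id AND a.seg = b.seg. A NULL in a compared column never satisfies the condition.
- a[0] venue_id=2, seg=BQ → 1 match(es) in b → 1 row(s).
- a[1] venue_id=1, seg=SG → no match.
- a[2] venue_id=NULL, seg=SG → no match.
- a[3] venue_id=7, seg=BQ → 2 match(es) in b → 2 row(s).
- a[4] venue_id=1, seg=SG → no match.
- a[5] venue_id=4, seg=SG → 1 match(es) in b → 1 row(s).
- a[6] venue_id=1, seg=BQ → no match.
- a[7] venue_id=8, seg=BQ → 2 match(es) in b → 2 row(s).
- plus 3 unmatched b row(s), each kept with NULL a columns.
After projecting and ordering:
b.venue_id | b.event | b.seg | a.seg
2 | Fair | BQ | BQ
4 | Meetup | BQ | NULL
4 | Panel | SG | SG
7 | Concert | SG | NULL
7 | Expo | BQ | BQ
7 | Summit | BQ | BQ
8 | Meetup | BQ | BQ
8 | Summit | SG | NULL
8 | Workshop | BQ | BQ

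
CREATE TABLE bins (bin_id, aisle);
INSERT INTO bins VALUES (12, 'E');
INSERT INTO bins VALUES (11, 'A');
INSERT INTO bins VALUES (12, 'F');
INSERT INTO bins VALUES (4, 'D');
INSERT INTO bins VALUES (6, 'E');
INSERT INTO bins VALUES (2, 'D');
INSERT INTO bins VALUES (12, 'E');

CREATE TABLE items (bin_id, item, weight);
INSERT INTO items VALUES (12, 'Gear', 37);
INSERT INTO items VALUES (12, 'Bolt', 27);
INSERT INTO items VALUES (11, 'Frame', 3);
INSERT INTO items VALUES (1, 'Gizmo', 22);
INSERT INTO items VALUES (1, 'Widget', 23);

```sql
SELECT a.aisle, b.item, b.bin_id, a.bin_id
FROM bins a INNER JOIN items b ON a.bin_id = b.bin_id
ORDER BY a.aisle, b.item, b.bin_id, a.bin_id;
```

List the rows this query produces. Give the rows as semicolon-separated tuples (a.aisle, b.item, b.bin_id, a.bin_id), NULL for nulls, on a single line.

(A, Frame, 11, 11); (E, Bolt, 12, 12); (E, Bolt, 12, 12); (E, Gear, 12, 12); (E, Gear, 12, 12); (F, Bolt, 12, 12); (F, Gear, 12, 12)

INNER JOIN keeps only pairs where the ON condition holds.
Matching on a.bin_id = b.bin_id.
Matched pairs: 7.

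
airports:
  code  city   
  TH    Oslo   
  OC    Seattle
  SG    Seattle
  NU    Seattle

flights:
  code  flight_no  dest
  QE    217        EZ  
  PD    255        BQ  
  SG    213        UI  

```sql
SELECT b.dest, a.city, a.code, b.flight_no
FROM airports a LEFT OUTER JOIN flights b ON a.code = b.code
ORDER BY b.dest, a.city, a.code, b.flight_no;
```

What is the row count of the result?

4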